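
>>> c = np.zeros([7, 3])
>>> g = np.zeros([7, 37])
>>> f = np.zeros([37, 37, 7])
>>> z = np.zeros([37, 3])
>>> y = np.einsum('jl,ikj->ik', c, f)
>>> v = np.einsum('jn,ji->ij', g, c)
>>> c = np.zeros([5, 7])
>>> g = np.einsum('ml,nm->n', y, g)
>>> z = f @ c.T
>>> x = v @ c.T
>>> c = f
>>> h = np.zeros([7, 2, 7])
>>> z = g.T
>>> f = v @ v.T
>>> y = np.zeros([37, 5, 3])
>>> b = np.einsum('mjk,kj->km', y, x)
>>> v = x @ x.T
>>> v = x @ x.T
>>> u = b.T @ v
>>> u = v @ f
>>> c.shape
(37, 37, 7)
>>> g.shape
(7,)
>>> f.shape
(3, 3)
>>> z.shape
(7,)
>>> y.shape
(37, 5, 3)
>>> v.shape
(3, 3)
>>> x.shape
(3, 5)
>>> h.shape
(7, 2, 7)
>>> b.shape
(3, 37)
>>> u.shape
(3, 3)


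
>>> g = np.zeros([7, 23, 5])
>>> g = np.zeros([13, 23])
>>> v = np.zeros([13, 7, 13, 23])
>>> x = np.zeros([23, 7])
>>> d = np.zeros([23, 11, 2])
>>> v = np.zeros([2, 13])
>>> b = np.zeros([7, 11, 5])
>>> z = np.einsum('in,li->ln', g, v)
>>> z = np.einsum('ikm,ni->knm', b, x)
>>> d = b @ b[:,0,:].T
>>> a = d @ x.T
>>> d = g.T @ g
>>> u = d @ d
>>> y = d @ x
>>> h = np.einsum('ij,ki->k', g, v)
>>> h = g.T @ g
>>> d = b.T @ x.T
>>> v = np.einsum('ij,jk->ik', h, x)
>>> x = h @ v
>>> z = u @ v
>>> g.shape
(13, 23)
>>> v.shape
(23, 7)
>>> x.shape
(23, 7)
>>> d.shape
(5, 11, 23)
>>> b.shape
(7, 11, 5)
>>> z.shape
(23, 7)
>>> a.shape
(7, 11, 23)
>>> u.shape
(23, 23)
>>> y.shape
(23, 7)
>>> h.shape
(23, 23)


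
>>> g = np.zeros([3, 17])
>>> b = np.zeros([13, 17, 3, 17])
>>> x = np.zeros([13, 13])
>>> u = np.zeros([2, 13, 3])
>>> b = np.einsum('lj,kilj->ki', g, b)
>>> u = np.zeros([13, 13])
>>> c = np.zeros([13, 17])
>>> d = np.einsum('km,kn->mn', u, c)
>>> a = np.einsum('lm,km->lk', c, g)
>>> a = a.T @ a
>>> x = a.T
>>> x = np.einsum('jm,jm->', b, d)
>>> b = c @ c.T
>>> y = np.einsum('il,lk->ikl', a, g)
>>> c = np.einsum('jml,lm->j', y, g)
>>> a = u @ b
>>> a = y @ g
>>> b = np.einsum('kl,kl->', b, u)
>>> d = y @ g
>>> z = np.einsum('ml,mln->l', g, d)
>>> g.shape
(3, 17)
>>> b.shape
()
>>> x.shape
()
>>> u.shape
(13, 13)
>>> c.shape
(3,)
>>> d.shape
(3, 17, 17)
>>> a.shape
(3, 17, 17)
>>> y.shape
(3, 17, 3)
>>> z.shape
(17,)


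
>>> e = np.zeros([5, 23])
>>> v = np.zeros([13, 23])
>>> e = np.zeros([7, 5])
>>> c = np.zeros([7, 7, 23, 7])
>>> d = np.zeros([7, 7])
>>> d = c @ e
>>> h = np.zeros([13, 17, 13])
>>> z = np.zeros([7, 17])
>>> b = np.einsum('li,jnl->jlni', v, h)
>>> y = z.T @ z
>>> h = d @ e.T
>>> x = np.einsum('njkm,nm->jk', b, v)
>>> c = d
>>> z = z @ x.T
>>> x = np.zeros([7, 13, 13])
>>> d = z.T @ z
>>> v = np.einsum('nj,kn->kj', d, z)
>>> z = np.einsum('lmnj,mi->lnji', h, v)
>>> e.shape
(7, 5)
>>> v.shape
(7, 13)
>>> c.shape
(7, 7, 23, 5)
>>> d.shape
(13, 13)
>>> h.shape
(7, 7, 23, 7)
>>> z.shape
(7, 23, 7, 13)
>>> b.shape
(13, 13, 17, 23)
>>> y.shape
(17, 17)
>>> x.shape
(7, 13, 13)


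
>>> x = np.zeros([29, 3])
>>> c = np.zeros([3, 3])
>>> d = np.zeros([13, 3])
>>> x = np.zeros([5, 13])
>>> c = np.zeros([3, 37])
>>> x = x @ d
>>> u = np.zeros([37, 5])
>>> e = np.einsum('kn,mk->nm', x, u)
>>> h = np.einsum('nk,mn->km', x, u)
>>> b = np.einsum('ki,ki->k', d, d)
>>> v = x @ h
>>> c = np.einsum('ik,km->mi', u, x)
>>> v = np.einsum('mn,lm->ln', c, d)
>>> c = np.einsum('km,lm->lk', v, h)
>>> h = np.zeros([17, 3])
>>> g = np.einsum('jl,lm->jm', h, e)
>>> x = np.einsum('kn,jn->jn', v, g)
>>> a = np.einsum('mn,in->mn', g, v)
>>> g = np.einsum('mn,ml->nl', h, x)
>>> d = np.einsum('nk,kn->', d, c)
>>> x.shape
(17, 37)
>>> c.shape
(3, 13)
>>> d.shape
()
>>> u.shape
(37, 5)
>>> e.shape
(3, 37)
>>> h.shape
(17, 3)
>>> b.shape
(13,)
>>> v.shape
(13, 37)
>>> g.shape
(3, 37)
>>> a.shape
(17, 37)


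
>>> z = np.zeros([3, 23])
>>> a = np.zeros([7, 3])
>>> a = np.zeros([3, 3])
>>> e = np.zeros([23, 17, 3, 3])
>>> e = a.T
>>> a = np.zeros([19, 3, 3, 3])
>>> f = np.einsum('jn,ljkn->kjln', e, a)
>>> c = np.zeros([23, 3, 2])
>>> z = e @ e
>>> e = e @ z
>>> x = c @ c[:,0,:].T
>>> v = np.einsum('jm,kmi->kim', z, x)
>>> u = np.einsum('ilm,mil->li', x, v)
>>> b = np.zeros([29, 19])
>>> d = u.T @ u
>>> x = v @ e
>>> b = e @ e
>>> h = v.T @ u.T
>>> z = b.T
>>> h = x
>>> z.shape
(3, 3)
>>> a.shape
(19, 3, 3, 3)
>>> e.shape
(3, 3)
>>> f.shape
(3, 3, 19, 3)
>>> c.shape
(23, 3, 2)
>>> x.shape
(23, 23, 3)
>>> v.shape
(23, 23, 3)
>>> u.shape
(3, 23)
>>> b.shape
(3, 3)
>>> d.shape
(23, 23)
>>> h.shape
(23, 23, 3)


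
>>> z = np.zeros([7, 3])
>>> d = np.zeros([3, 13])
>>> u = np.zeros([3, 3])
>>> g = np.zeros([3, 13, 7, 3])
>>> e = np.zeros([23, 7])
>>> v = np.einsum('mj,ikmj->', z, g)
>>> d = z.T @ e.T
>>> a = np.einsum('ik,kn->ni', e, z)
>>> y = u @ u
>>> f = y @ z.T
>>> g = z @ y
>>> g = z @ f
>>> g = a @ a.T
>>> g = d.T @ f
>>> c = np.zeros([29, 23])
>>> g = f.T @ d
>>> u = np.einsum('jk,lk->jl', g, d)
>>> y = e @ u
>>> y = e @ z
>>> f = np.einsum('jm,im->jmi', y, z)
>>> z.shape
(7, 3)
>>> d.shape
(3, 23)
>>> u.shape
(7, 3)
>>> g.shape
(7, 23)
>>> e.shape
(23, 7)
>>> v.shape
()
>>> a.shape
(3, 23)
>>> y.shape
(23, 3)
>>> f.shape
(23, 3, 7)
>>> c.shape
(29, 23)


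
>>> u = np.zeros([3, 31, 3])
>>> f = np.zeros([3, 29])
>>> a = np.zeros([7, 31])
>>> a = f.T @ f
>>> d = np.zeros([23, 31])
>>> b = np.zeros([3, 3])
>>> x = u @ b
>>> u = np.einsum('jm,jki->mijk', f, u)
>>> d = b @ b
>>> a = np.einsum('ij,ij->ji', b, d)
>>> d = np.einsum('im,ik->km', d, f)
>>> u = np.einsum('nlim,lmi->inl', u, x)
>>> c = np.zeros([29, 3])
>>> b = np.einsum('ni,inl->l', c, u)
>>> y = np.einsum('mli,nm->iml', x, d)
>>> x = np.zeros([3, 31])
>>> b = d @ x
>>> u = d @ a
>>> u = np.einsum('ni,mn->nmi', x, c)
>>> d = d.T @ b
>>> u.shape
(3, 29, 31)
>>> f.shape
(3, 29)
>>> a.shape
(3, 3)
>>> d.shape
(3, 31)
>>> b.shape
(29, 31)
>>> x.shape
(3, 31)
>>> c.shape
(29, 3)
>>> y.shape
(3, 3, 31)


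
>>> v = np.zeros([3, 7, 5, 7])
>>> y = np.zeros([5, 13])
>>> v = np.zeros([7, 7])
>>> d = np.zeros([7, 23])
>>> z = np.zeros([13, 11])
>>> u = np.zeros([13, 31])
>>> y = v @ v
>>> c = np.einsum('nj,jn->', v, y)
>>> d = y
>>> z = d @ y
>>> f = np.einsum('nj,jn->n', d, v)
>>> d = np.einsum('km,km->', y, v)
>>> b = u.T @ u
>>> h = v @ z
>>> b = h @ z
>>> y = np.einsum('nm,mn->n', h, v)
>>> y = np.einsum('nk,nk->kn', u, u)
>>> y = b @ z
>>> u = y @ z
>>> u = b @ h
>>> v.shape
(7, 7)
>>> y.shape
(7, 7)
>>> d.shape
()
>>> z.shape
(7, 7)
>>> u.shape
(7, 7)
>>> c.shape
()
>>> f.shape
(7,)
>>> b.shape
(7, 7)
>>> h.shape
(7, 7)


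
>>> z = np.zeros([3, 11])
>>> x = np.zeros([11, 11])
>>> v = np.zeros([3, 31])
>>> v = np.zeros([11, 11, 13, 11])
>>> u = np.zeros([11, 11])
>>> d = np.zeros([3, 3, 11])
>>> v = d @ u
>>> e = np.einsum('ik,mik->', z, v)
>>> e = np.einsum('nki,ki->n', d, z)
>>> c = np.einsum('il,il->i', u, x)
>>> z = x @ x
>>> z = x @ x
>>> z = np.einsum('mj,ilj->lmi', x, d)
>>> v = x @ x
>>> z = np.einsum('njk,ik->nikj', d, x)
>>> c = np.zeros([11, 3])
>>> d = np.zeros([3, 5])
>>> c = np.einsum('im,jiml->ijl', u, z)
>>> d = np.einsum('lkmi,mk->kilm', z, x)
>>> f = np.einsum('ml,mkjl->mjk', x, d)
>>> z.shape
(3, 11, 11, 3)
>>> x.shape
(11, 11)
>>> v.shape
(11, 11)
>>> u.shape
(11, 11)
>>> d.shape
(11, 3, 3, 11)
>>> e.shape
(3,)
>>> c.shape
(11, 3, 3)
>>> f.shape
(11, 3, 3)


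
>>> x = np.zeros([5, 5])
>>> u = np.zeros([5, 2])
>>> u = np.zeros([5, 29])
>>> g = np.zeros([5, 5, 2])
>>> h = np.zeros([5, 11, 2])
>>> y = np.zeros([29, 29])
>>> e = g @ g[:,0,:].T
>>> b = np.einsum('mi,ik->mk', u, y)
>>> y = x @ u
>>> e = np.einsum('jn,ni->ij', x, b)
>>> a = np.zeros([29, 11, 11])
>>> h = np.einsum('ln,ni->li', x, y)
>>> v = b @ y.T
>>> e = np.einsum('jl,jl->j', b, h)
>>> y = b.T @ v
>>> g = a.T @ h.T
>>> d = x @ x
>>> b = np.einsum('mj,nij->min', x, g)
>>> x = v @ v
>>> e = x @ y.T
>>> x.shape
(5, 5)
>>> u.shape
(5, 29)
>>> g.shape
(11, 11, 5)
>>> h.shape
(5, 29)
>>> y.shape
(29, 5)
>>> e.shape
(5, 29)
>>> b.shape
(5, 11, 11)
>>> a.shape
(29, 11, 11)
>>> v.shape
(5, 5)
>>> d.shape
(5, 5)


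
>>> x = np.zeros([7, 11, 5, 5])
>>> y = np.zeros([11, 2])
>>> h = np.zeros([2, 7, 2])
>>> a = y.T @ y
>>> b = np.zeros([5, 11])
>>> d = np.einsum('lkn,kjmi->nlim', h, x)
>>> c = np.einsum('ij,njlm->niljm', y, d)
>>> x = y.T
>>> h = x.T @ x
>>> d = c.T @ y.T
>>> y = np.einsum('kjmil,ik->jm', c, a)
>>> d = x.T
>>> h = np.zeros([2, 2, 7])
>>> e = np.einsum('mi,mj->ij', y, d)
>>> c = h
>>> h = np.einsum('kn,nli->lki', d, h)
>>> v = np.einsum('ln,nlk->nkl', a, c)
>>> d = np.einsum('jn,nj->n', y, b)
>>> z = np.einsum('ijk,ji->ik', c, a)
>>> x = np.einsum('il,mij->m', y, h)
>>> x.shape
(2,)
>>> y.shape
(11, 5)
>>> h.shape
(2, 11, 7)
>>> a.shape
(2, 2)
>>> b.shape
(5, 11)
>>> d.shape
(5,)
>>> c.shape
(2, 2, 7)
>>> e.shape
(5, 2)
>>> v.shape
(2, 7, 2)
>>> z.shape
(2, 7)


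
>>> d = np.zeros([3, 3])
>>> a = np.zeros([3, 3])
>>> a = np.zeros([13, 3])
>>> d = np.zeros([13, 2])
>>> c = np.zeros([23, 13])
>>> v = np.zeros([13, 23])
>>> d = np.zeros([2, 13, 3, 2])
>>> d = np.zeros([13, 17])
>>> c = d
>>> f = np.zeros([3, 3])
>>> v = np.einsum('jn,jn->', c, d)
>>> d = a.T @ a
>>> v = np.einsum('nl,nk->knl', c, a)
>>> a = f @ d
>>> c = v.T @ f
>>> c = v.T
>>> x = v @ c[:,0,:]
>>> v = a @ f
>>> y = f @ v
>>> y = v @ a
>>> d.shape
(3, 3)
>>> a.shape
(3, 3)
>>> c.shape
(17, 13, 3)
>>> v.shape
(3, 3)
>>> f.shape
(3, 3)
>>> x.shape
(3, 13, 3)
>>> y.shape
(3, 3)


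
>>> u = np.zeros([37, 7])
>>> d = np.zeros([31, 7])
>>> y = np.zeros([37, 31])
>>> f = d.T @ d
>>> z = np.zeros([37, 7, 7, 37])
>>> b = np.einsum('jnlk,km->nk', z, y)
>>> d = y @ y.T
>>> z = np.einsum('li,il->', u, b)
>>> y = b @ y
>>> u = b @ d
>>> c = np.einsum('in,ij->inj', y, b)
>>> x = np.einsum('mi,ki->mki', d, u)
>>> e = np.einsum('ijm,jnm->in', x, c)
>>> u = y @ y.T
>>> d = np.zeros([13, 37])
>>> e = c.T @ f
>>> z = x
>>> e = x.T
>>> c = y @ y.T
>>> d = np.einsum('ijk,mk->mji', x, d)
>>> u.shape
(7, 7)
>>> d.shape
(13, 7, 37)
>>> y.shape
(7, 31)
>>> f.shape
(7, 7)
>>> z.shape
(37, 7, 37)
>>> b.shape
(7, 37)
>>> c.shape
(7, 7)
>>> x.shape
(37, 7, 37)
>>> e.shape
(37, 7, 37)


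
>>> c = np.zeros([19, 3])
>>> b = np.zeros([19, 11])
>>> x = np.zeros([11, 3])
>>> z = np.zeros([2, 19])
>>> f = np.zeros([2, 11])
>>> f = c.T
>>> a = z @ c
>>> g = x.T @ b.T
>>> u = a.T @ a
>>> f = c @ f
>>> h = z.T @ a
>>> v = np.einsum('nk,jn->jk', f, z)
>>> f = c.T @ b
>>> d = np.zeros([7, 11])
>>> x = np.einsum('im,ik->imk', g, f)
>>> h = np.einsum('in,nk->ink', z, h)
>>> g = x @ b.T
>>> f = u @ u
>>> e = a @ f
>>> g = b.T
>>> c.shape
(19, 3)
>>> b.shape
(19, 11)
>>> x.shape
(3, 19, 11)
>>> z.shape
(2, 19)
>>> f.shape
(3, 3)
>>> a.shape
(2, 3)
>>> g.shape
(11, 19)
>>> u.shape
(3, 3)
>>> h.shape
(2, 19, 3)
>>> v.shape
(2, 19)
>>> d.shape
(7, 11)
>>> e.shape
(2, 3)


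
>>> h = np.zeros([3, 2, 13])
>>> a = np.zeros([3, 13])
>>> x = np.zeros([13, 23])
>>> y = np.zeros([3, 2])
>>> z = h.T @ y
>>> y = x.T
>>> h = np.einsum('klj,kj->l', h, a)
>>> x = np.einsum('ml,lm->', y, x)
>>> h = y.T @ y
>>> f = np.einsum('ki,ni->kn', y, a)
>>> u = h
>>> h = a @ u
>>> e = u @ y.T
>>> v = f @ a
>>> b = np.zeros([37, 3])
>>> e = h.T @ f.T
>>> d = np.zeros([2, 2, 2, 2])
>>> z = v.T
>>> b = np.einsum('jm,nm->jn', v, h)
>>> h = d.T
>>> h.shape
(2, 2, 2, 2)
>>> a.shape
(3, 13)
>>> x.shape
()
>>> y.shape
(23, 13)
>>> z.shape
(13, 23)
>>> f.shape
(23, 3)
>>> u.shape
(13, 13)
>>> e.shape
(13, 23)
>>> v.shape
(23, 13)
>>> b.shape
(23, 3)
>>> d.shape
(2, 2, 2, 2)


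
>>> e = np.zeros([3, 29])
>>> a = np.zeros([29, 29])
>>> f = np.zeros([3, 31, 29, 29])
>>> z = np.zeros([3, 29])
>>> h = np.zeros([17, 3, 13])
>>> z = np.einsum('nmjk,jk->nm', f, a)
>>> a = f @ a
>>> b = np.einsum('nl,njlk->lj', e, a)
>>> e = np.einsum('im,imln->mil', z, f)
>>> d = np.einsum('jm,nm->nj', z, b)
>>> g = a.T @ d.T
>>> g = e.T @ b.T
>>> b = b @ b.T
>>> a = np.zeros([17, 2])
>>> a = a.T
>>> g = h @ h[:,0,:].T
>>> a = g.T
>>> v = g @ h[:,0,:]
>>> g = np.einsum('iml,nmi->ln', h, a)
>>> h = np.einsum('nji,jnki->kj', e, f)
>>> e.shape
(31, 3, 29)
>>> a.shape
(17, 3, 17)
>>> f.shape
(3, 31, 29, 29)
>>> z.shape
(3, 31)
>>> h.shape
(29, 3)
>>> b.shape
(29, 29)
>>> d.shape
(29, 3)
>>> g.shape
(13, 17)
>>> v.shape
(17, 3, 13)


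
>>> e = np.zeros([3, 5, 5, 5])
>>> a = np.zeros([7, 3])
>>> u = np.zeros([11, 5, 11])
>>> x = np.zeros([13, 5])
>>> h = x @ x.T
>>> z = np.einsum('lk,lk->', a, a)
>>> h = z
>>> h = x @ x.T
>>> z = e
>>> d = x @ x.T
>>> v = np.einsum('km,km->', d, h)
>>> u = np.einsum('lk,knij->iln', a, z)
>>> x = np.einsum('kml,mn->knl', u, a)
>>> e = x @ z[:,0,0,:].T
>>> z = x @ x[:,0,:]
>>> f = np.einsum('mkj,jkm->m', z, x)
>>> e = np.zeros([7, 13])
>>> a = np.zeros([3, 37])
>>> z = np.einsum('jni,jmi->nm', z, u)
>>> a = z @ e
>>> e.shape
(7, 13)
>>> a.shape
(3, 13)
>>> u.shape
(5, 7, 5)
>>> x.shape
(5, 3, 5)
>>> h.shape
(13, 13)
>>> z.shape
(3, 7)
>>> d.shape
(13, 13)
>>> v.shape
()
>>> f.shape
(5,)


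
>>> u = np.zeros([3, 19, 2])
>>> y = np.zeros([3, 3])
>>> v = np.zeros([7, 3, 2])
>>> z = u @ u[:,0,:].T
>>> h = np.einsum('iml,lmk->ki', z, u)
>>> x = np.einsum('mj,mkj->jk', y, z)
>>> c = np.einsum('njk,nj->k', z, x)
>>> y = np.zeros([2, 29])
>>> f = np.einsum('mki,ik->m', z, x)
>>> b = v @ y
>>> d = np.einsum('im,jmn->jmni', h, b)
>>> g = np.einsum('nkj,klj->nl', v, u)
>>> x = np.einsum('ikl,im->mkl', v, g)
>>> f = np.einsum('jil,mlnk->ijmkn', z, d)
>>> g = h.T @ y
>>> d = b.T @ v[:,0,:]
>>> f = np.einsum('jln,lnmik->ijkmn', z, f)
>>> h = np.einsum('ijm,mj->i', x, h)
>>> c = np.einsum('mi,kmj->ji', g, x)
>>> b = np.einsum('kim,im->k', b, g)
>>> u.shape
(3, 19, 2)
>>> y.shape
(2, 29)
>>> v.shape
(7, 3, 2)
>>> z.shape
(3, 19, 3)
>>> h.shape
(19,)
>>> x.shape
(19, 3, 2)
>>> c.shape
(2, 29)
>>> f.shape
(2, 3, 29, 7, 3)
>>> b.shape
(7,)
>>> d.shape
(29, 3, 2)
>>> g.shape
(3, 29)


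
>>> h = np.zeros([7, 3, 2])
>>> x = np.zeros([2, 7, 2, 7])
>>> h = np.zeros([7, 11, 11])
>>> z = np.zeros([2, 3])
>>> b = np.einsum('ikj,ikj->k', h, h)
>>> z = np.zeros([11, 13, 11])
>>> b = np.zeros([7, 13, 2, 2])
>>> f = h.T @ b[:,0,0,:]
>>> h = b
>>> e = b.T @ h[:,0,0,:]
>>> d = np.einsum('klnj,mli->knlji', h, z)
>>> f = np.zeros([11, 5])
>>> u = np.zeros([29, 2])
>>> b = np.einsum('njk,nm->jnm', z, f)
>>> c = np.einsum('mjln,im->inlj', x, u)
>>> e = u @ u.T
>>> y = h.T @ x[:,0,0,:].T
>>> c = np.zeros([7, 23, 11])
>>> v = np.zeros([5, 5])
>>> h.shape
(7, 13, 2, 2)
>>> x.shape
(2, 7, 2, 7)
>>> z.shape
(11, 13, 11)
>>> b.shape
(13, 11, 5)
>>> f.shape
(11, 5)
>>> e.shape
(29, 29)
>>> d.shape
(7, 2, 13, 2, 11)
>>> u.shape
(29, 2)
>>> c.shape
(7, 23, 11)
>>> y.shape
(2, 2, 13, 2)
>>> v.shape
(5, 5)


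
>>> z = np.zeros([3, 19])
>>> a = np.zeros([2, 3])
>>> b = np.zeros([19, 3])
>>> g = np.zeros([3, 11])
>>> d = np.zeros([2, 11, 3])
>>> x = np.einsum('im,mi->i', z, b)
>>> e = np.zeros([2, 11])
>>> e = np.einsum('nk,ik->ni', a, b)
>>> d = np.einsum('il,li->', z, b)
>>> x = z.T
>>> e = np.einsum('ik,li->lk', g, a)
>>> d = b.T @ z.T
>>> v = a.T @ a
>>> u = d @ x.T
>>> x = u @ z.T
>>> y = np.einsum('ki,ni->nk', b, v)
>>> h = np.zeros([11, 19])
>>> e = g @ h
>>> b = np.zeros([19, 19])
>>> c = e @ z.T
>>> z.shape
(3, 19)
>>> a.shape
(2, 3)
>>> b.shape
(19, 19)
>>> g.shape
(3, 11)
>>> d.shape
(3, 3)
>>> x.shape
(3, 3)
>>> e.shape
(3, 19)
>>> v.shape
(3, 3)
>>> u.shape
(3, 19)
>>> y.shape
(3, 19)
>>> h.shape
(11, 19)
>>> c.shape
(3, 3)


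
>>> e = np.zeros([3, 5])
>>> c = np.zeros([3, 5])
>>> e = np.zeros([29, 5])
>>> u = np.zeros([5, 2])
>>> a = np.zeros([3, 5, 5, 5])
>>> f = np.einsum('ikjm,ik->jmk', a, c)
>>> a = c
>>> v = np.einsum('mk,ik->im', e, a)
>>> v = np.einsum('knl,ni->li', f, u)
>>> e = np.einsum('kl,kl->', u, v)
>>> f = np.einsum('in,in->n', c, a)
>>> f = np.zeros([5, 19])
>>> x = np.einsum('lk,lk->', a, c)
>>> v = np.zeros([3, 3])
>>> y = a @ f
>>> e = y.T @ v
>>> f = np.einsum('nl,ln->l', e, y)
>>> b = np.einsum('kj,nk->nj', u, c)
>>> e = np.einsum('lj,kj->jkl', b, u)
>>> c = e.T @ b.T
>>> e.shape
(2, 5, 3)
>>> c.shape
(3, 5, 3)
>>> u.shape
(5, 2)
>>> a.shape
(3, 5)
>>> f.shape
(3,)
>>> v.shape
(3, 3)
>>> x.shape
()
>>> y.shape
(3, 19)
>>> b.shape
(3, 2)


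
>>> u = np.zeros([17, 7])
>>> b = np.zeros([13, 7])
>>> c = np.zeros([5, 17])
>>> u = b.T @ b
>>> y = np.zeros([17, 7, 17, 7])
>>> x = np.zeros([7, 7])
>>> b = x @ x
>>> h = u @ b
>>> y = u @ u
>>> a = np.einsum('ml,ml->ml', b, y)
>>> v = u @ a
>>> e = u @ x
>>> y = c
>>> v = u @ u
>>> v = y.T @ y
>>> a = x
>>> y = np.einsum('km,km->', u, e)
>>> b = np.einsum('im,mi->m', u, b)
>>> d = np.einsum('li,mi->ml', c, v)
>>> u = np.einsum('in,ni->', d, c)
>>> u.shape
()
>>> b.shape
(7,)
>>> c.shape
(5, 17)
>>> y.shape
()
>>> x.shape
(7, 7)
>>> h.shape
(7, 7)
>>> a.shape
(7, 7)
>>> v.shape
(17, 17)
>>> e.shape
(7, 7)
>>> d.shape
(17, 5)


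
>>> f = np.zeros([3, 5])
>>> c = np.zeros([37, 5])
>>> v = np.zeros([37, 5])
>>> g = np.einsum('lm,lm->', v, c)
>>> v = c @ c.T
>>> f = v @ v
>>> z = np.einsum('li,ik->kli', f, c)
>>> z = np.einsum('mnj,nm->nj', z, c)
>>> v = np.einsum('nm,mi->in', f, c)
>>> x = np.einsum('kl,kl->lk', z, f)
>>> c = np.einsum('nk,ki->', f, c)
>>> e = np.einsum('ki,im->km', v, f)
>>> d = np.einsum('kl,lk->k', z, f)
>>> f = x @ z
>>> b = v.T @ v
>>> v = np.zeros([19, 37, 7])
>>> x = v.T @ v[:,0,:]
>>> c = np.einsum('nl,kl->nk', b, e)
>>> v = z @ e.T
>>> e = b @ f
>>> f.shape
(37, 37)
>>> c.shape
(37, 5)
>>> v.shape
(37, 5)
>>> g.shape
()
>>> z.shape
(37, 37)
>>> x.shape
(7, 37, 7)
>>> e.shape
(37, 37)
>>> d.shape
(37,)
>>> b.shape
(37, 37)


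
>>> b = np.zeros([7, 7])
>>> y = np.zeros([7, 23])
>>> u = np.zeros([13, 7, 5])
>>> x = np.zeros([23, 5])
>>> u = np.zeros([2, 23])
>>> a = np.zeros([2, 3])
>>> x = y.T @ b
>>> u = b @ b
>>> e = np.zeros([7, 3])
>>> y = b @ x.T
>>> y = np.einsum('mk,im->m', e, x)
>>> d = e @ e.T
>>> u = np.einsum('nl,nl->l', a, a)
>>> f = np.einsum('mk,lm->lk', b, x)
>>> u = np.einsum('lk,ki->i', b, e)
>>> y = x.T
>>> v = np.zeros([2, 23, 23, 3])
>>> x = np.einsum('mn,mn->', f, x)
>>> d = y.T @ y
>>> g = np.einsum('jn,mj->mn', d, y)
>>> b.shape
(7, 7)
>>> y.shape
(7, 23)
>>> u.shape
(3,)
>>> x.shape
()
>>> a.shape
(2, 3)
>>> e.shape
(7, 3)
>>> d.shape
(23, 23)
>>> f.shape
(23, 7)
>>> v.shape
(2, 23, 23, 3)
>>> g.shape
(7, 23)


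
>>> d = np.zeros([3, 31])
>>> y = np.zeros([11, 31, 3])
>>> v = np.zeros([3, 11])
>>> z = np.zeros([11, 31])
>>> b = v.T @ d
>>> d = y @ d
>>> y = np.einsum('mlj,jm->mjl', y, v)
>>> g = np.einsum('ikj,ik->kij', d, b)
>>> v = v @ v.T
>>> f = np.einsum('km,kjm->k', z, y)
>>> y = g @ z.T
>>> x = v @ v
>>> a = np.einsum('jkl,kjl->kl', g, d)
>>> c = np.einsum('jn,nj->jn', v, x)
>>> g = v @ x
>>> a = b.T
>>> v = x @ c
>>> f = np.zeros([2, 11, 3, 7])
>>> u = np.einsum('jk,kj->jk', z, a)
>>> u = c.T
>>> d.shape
(11, 31, 31)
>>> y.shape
(31, 11, 11)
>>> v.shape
(3, 3)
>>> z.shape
(11, 31)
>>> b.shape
(11, 31)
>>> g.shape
(3, 3)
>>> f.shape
(2, 11, 3, 7)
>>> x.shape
(3, 3)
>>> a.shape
(31, 11)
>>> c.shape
(3, 3)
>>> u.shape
(3, 3)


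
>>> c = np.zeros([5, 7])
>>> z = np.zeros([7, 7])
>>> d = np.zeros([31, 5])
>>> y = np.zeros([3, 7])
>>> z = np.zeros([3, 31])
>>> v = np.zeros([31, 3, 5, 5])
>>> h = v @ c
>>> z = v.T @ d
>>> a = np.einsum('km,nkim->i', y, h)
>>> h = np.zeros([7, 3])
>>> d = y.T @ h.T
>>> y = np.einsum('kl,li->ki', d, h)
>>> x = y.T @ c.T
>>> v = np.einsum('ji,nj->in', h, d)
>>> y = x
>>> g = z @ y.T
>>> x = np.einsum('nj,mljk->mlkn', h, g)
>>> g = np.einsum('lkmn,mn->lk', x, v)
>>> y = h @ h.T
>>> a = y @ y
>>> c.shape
(5, 7)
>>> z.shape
(5, 5, 3, 5)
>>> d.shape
(7, 7)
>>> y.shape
(7, 7)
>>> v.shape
(3, 7)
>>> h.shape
(7, 3)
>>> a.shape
(7, 7)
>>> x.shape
(5, 5, 3, 7)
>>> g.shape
(5, 5)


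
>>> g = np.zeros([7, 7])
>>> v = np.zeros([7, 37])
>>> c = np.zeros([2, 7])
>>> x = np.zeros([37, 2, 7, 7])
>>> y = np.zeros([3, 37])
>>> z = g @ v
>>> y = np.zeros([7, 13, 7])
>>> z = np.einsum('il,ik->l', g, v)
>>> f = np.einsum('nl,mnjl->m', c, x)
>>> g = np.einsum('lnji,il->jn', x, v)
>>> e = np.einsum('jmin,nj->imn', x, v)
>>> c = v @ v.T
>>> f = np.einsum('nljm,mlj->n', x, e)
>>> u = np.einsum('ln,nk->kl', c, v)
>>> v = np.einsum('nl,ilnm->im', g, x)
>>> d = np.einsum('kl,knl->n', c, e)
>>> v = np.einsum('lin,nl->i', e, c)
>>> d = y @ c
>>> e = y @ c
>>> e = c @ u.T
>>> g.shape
(7, 2)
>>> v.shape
(2,)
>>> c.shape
(7, 7)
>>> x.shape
(37, 2, 7, 7)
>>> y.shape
(7, 13, 7)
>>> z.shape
(7,)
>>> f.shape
(37,)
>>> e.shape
(7, 37)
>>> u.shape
(37, 7)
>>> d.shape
(7, 13, 7)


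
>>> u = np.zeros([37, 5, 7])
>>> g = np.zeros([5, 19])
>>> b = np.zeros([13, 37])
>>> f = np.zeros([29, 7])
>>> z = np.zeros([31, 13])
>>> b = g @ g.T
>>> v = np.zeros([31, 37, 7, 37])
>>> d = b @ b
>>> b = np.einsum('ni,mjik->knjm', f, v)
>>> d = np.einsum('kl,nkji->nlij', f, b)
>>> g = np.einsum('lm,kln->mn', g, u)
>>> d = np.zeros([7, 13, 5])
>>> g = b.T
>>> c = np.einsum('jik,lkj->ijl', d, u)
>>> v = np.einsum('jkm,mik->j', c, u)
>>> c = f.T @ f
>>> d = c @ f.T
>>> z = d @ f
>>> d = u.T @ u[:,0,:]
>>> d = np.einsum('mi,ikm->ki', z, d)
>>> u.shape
(37, 5, 7)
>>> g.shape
(31, 37, 29, 37)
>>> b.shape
(37, 29, 37, 31)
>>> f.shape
(29, 7)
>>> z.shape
(7, 7)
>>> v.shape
(13,)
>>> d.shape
(5, 7)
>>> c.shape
(7, 7)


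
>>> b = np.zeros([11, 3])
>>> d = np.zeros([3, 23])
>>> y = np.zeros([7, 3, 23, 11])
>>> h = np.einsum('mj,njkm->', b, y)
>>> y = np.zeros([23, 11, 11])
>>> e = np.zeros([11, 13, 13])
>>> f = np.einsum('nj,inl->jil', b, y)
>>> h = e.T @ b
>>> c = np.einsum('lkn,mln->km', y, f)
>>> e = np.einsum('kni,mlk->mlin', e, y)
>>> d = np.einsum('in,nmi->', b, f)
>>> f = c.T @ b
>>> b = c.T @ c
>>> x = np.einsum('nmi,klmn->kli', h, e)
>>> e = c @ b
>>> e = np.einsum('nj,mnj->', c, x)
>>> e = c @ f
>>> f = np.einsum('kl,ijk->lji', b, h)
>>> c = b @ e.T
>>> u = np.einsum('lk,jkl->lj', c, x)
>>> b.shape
(3, 3)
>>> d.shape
()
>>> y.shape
(23, 11, 11)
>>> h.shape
(13, 13, 3)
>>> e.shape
(11, 3)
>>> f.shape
(3, 13, 13)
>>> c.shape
(3, 11)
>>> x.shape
(23, 11, 3)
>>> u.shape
(3, 23)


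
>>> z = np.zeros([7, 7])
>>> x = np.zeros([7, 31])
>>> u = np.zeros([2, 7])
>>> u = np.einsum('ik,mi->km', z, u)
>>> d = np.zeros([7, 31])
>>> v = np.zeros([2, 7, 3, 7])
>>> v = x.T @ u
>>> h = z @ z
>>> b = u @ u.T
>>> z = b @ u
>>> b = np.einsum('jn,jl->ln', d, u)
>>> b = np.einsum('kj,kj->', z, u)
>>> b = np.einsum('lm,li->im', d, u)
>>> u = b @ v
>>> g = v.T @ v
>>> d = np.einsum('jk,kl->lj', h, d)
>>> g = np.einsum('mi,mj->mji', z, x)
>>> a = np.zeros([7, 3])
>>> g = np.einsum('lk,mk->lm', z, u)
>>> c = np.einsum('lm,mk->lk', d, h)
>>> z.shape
(7, 2)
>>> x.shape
(7, 31)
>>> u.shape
(2, 2)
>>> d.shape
(31, 7)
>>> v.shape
(31, 2)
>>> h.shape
(7, 7)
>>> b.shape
(2, 31)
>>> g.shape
(7, 2)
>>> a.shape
(7, 3)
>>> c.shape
(31, 7)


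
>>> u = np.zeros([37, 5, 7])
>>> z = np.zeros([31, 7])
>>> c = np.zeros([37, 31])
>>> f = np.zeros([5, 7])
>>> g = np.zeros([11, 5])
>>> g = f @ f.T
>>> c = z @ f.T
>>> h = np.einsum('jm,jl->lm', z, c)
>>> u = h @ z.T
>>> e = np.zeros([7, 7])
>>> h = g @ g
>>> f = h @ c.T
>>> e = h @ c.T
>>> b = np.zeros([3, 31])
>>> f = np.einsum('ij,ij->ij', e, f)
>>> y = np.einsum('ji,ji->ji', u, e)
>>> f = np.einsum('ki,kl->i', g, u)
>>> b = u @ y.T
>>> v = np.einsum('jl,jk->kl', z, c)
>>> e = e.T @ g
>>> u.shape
(5, 31)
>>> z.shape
(31, 7)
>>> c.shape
(31, 5)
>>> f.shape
(5,)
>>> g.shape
(5, 5)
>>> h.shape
(5, 5)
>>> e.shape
(31, 5)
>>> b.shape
(5, 5)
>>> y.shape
(5, 31)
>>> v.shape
(5, 7)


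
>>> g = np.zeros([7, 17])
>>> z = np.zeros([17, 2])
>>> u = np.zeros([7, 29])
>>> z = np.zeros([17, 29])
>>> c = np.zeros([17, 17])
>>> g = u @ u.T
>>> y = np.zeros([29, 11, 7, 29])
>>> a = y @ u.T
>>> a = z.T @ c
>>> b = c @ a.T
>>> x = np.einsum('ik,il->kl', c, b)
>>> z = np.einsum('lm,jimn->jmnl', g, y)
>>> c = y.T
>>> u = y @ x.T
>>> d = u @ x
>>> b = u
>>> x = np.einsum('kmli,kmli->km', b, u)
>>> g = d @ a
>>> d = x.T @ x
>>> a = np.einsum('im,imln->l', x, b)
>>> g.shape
(29, 11, 7, 17)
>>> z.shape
(29, 7, 29, 7)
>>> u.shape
(29, 11, 7, 17)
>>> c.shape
(29, 7, 11, 29)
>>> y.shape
(29, 11, 7, 29)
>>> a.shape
(7,)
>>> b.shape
(29, 11, 7, 17)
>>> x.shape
(29, 11)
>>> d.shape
(11, 11)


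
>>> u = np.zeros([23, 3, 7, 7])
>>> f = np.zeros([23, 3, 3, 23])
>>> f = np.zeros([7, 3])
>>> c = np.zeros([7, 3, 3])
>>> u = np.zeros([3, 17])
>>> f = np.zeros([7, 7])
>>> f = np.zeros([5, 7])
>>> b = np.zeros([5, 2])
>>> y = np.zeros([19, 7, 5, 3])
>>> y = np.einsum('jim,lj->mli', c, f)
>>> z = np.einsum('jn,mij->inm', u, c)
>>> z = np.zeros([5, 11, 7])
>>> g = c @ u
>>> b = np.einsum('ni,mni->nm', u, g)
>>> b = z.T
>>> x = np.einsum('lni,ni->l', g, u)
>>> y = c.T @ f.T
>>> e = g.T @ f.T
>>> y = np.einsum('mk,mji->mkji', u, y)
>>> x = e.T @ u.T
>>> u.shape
(3, 17)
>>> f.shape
(5, 7)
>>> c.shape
(7, 3, 3)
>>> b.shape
(7, 11, 5)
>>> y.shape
(3, 17, 3, 5)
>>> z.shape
(5, 11, 7)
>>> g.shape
(7, 3, 17)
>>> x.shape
(5, 3, 3)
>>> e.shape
(17, 3, 5)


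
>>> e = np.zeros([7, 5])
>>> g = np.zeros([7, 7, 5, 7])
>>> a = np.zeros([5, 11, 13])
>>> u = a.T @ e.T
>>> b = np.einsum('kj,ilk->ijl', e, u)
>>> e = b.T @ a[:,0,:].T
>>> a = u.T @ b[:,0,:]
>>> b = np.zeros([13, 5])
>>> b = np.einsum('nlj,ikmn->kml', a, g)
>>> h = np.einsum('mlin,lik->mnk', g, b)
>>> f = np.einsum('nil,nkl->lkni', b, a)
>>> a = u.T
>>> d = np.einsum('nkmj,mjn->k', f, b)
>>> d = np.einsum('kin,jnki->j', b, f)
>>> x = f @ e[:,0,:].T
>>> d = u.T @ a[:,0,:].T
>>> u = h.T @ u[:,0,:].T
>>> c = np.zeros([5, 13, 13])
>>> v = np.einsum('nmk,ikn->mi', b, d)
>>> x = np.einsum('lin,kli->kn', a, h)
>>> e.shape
(11, 5, 5)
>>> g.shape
(7, 7, 5, 7)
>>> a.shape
(7, 11, 13)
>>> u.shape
(11, 7, 13)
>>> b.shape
(7, 5, 11)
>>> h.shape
(7, 7, 11)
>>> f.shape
(11, 11, 7, 5)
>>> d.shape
(7, 11, 7)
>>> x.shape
(7, 13)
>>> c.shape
(5, 13, 13)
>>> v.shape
(5, 7)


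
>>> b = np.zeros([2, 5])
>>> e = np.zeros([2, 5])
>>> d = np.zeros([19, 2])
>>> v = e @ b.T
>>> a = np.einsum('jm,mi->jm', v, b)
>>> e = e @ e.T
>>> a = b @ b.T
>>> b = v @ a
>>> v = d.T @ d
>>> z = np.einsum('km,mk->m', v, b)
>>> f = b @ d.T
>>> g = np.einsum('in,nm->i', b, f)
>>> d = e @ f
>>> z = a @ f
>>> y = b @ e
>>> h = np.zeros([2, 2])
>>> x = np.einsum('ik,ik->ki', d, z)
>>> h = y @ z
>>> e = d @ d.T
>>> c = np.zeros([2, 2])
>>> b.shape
(2, 2)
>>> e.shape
(2, 2)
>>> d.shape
(2, 19)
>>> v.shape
(2, 2)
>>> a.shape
(2, 2)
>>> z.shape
(2, 19)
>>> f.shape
(2, 19)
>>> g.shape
(2,)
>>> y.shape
(2, 2)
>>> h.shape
(2, 19)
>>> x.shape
(19, 2)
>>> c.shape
(2, 2)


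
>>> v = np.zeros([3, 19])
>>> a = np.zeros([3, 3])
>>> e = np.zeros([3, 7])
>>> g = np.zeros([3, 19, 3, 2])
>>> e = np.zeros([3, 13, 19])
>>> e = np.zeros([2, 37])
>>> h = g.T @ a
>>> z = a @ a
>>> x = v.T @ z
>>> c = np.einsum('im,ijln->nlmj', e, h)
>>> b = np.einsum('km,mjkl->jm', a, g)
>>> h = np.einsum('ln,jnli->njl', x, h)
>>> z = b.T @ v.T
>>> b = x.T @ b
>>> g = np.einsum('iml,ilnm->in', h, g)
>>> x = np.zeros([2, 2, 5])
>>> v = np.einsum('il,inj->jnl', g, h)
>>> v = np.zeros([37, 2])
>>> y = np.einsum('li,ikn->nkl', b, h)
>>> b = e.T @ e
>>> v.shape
(37, 2)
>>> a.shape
(3, 3)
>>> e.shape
(2, 37)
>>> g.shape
(3, 3)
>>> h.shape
(3, 2, 19)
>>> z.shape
(3, 3)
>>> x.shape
(2, 2, 5)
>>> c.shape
(3, 19, 37, 3)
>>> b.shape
(37, 37)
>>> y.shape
(19, 2, 3)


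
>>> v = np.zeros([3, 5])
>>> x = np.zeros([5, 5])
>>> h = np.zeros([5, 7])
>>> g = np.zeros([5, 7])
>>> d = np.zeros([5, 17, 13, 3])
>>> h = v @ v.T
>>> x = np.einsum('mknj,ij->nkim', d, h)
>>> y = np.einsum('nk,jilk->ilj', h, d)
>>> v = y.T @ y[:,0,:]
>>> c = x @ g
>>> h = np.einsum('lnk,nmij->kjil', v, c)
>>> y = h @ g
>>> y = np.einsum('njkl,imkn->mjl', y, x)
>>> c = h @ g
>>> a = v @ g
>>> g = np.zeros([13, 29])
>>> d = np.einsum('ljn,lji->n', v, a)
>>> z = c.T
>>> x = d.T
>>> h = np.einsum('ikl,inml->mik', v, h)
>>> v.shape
(5, 13, 5)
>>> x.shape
(5,)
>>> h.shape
(3, 5, 13)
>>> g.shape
(13, 29)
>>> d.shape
(5,)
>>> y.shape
(17, 7, 7)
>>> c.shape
(5, 7, 3, 7)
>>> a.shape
(5, 13, 7)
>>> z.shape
(7, 3, 7, 5)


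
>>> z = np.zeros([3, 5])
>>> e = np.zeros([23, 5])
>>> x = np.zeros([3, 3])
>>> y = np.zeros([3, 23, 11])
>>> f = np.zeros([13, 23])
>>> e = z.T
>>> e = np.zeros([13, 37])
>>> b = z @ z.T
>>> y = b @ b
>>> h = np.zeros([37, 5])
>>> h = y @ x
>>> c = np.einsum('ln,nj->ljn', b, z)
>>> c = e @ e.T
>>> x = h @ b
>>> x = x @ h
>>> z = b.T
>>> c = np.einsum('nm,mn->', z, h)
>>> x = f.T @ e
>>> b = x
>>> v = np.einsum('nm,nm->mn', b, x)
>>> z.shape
(3, 3)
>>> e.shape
(13, 37)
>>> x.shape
(23, 37)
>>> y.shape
(3, 3)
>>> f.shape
(13, 23)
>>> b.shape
(23, 37)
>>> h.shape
(3, 3)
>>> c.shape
()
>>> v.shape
(37, 23)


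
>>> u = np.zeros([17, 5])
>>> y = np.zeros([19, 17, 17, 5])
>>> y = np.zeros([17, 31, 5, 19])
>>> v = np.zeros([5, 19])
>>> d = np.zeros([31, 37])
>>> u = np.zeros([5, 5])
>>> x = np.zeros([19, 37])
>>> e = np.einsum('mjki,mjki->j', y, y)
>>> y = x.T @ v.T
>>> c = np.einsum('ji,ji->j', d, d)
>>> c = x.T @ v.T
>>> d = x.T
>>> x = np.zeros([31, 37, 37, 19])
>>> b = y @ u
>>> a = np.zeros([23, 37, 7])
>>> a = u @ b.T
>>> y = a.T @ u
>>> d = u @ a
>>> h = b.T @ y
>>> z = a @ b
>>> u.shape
(5, 5)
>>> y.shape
(37, 5)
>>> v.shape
(5, 19)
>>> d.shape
(5, 37)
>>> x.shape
(31, 37, 37, 19)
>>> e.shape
(31,)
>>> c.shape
(37, 5)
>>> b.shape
(37, 5)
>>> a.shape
(5, 37)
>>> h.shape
(5, 5)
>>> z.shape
(5, 5)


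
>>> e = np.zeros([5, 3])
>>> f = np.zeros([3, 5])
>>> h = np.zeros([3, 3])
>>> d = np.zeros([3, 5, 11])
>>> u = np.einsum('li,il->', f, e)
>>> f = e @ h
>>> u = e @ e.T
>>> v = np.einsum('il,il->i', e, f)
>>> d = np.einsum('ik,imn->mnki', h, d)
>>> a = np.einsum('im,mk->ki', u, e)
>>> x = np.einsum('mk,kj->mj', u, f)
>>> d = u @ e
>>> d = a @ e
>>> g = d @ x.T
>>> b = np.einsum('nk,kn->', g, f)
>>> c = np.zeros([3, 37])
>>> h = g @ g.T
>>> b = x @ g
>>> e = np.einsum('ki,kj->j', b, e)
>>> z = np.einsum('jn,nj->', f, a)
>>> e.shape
(3,)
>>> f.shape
(5, 3)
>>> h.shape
(3, 3)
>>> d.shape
(3, 3)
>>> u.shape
(5, 5)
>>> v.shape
(5,)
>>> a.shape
(3, 5)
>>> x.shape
(5, 3)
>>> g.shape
(3, 5)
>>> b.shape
(5, 5)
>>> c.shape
(3, 37)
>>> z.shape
()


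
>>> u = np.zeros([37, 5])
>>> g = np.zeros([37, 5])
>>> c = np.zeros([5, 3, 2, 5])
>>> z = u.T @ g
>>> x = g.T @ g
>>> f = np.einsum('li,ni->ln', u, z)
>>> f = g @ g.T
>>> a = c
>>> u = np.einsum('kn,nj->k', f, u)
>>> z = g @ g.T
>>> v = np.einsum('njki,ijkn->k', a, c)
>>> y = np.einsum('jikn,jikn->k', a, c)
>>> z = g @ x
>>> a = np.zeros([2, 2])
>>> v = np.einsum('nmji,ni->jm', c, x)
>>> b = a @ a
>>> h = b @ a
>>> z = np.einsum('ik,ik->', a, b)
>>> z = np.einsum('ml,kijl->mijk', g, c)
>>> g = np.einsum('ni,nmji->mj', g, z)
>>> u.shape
(37,)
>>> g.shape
(3, 2)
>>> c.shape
(5, 3, 2, 5)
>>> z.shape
(37, 3, 2, 5)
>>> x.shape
(5, 5)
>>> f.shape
(37, 37)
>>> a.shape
(2, 2)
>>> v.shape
(2, 3)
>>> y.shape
(2,)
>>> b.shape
(2, 2)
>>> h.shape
(2, 2)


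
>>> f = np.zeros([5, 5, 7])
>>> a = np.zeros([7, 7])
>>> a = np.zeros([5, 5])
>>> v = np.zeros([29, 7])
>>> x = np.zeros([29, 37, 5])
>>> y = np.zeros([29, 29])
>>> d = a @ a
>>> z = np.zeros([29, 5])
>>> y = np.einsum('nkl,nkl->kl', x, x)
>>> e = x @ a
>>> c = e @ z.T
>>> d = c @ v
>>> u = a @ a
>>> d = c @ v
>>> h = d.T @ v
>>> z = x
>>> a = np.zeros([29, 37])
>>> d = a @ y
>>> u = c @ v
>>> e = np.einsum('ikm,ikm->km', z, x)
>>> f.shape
(5, 5, 7)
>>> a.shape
(29, 37)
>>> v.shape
(29, 7)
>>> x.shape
(29, 37, 5)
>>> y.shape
(37, 5)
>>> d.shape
(29, 5)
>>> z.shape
(29, 37, 5)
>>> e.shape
(37, 5)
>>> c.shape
(29, 37, 29)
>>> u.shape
(29, 37, 7)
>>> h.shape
(7, 37, 7)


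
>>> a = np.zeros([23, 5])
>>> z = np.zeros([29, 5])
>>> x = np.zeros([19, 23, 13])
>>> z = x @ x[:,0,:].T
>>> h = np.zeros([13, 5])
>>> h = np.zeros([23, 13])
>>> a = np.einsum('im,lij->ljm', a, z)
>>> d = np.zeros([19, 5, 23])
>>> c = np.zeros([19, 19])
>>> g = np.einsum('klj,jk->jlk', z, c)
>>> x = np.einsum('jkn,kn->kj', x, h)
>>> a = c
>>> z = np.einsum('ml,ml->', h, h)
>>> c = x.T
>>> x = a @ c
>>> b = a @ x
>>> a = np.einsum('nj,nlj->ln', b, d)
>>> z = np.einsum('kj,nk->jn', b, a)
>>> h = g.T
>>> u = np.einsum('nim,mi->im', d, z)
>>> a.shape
(5, 19)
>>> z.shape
(23, 5)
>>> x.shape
(19, 23)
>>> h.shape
(19, 23, 19)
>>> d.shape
(19, 5, 23)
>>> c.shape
(19, 23)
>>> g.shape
(19, 23, 19)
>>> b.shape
(19, 23)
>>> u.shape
(5, 23)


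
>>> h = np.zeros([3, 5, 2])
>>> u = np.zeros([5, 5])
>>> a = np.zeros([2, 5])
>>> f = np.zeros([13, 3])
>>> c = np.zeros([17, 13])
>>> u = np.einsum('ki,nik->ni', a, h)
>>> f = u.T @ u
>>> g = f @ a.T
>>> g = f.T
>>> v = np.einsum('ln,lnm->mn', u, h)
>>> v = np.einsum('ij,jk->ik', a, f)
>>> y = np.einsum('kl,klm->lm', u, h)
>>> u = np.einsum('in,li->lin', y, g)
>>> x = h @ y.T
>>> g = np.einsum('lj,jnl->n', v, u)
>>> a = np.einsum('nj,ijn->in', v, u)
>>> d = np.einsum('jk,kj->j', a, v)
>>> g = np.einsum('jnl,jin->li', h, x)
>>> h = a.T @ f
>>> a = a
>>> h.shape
(2, 5)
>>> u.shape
(5, 5, 2)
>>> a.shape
(5, 2)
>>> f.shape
(5, 5)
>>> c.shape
(17, 13)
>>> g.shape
(2, 5)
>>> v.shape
(2, 5)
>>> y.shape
(5, 2)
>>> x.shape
(3, 5, 5)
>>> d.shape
(5,)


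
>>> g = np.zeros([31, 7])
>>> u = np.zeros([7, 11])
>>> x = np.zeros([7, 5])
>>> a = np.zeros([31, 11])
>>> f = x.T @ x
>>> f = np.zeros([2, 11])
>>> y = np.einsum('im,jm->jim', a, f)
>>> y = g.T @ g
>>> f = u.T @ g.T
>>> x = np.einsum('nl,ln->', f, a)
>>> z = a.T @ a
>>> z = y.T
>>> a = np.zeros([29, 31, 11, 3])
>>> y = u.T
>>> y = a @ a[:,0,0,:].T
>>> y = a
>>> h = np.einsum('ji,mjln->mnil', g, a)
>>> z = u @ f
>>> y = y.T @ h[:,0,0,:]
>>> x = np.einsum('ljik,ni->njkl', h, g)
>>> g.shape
(31, 7)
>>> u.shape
(7, 11)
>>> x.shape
(31, 3, 11, 29)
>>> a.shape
(29, 31, 11, 3)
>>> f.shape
(11, 31)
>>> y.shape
(3, 11, 31, 11)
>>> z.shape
(7, 31)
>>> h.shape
(29, 3, 7, 11)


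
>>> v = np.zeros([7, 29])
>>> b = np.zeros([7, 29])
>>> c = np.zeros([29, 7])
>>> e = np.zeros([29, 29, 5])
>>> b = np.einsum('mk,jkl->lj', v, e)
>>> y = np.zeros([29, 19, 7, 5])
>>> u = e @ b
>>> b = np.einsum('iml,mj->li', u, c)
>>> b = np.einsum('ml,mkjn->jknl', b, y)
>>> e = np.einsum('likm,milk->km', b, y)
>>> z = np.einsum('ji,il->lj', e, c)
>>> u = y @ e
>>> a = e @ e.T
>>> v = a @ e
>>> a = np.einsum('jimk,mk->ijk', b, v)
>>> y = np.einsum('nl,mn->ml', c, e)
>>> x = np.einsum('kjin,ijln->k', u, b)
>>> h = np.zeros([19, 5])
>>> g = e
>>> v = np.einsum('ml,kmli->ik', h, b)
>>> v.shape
(29, 7)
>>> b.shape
(7, 19, 5, 29)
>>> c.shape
(29, 7)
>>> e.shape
(5, 29)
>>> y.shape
(5, 7)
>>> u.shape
(29, 19, 7, 29)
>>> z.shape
(7, 5)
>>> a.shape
(19, 7, 29)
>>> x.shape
(29,)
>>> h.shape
(19, 5)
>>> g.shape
(5, 29)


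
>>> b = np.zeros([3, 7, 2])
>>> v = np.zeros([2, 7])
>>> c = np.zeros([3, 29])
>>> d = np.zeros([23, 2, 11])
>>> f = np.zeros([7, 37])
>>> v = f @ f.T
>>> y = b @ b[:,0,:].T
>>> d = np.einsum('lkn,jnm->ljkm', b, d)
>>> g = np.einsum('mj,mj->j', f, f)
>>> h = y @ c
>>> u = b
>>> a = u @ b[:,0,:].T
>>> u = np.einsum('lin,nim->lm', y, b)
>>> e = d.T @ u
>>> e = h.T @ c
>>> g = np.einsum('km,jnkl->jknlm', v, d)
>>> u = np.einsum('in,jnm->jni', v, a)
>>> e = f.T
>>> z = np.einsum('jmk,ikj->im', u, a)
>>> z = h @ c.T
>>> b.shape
(3, 7, 2)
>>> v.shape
(7, 7)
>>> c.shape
(3, 29)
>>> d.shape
(3, 23, 7, 11)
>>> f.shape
(7, 37)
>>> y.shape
(3, 7, 3)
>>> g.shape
(3, 7, 23, 11, 7)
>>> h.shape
(3, 7, 29)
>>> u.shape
(3, 7, 7)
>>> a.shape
(3, 7, 3)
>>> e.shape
(37, 7)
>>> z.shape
(3, 7, 3)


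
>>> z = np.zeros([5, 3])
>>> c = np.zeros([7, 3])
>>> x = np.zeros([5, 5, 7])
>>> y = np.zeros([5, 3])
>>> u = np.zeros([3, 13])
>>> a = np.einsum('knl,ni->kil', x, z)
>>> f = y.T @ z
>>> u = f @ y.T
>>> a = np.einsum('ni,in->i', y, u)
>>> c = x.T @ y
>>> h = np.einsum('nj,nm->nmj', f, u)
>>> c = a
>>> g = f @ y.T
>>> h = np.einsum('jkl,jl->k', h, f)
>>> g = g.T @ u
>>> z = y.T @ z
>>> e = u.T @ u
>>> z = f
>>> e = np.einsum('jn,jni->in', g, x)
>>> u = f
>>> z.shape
(3, 3)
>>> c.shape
(3,)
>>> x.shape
(5, 5, 7)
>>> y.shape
(5, 3)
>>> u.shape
(3, 3)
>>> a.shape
(3,)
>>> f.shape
(3, 3)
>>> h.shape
(5,)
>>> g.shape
(5, 5)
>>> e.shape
(7, 5)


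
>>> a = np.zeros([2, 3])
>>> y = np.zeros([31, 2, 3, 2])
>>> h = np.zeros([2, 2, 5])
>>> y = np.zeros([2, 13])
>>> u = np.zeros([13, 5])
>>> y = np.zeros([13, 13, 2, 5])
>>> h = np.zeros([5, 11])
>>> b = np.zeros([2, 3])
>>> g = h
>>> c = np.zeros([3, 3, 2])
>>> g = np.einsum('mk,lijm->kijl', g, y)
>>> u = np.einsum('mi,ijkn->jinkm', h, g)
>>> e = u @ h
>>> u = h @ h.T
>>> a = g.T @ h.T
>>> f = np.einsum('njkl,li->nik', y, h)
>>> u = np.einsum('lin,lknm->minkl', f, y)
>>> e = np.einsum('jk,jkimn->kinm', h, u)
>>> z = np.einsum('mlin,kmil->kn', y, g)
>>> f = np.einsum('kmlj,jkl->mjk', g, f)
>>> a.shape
(13, 2, 13, 5)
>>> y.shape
(13, 13, 2, 5)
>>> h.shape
(5, 11)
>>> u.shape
(5, 11, 2, 13, 13)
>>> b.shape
(2, 3)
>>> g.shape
(11, 13, 2, 13)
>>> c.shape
(3, 3, 2)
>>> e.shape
(11, 2, 13, 13)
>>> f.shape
(13, 13, 11)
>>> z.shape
(11, 5)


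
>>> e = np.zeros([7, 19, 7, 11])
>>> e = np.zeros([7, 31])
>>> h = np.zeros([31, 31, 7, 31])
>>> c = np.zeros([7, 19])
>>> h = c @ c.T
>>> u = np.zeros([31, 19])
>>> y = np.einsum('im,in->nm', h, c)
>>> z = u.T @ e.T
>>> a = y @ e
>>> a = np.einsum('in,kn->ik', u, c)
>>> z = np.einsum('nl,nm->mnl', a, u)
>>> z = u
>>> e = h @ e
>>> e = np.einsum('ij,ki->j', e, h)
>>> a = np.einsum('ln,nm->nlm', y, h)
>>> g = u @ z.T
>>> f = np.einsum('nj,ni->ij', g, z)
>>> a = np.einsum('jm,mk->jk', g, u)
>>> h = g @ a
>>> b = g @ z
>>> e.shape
(31,)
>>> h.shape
(31, 19)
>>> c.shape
(7, 19)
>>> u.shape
(31, 19)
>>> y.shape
(19, 7)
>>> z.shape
(31, 19)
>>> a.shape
(31, 19)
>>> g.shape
(31, 31)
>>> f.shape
(19, 31)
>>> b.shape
(31, 19)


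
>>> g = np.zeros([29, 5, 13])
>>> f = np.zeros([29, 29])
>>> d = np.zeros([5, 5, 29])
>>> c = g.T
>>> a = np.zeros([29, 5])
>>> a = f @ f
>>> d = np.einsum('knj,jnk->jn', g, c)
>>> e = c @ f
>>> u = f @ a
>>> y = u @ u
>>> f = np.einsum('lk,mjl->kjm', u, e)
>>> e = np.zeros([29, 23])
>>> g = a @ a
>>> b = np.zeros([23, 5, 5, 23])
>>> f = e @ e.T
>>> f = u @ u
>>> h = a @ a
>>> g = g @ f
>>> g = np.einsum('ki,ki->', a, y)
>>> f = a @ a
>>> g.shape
()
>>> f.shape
(29, 29)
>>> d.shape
(13, 5)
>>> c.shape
(13, 5, 29)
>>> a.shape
(29, 29)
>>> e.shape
(29, 23)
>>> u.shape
(29, 29)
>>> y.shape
(29, 29)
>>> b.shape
(23, 5, 5, 23)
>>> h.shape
(29, 29)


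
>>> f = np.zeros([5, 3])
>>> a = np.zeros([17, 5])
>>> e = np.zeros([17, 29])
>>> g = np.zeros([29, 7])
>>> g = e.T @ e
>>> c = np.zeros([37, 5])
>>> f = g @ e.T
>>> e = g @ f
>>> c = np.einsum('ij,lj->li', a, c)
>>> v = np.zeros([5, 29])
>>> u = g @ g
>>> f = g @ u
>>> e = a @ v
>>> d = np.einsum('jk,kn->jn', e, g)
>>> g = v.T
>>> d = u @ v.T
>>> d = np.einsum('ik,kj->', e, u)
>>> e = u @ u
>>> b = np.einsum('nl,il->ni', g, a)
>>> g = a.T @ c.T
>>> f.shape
(29, 29)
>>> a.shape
(17, 5)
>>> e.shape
(29, 29)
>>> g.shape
(5, 37)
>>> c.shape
(37, 17)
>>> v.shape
(5, 29)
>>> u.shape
(29, 29)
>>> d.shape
()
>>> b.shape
(29, 17)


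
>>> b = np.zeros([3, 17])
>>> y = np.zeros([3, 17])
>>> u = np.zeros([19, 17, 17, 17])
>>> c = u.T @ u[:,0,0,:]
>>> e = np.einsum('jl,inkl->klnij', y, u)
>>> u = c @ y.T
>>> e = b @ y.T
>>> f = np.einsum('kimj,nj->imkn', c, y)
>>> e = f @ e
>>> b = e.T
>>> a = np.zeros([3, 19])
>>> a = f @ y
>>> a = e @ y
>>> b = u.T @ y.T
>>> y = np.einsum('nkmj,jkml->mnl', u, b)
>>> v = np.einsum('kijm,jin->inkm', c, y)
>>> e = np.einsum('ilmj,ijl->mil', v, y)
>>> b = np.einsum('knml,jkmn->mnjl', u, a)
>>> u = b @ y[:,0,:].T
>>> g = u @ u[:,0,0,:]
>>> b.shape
(17, 17, 17, 3)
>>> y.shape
(17, 17, 3)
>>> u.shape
(17, 17, 17, 17)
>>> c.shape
(17, 17, 17, 17)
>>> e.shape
(17, 17, 3)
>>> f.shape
(17, 17, 17, 3)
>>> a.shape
(17, 17, 17, 17)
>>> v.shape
(17, 3, 17, 17)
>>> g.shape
(17, 17, 17, 17)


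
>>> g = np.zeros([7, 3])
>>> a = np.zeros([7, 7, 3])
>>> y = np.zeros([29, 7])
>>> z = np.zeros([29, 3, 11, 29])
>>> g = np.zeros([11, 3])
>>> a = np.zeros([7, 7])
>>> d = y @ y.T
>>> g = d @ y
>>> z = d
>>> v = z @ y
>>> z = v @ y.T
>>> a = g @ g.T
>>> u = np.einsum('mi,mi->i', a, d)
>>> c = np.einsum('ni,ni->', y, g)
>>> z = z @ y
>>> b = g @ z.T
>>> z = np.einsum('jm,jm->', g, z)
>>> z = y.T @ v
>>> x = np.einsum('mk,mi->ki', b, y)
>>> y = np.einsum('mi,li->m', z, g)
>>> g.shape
(29, 7)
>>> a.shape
(29, 29)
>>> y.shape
(7,)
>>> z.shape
(7, 7)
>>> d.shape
(29, 29)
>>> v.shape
(29, 7)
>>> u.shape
(29,)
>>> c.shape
()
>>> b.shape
(29, 29)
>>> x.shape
(29, 7)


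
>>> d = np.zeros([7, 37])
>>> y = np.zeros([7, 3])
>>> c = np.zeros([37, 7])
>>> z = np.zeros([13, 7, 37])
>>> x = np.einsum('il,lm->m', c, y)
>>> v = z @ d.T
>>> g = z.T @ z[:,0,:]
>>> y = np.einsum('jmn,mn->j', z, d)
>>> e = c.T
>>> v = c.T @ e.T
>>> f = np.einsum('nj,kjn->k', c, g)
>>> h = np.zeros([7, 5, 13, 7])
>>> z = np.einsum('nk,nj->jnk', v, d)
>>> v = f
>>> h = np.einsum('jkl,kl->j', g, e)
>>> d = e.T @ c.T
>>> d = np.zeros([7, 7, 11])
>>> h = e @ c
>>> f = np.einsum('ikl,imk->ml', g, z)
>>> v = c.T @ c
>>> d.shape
(7, 7, 11)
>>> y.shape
(13,)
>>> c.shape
(37, 7)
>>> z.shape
(37, 7, 7)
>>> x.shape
(3,)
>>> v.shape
(7, 7)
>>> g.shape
(37, 7, 37)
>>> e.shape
(7, 37)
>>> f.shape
(7, 37)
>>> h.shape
(7, 7)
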